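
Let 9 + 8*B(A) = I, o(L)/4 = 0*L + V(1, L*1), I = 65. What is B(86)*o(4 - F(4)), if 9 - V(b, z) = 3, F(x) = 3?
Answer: 168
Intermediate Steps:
V(b, z) = 6 (V(b, z) = 9 - 1*3 = 9 - 3 = 6)
o(L) = 24 (o(L) = 4*(0*L + 6) = 4*(0 + 6) = 4*6 = 24)
B(A) = 7 (B(A) = -9/8 + (⅛)*65 = -9/8 + 65/8 = 7)
B(86)*o(4 - F(4)) = 7*24 = 168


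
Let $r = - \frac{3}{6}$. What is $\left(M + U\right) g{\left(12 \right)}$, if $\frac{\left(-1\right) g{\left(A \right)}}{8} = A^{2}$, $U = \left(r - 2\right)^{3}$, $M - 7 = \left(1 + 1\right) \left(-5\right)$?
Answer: $21456$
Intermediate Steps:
$r = - \frac{1}{2}$ ($r = \left(-3\right) \frac{1}{6} = - \frac{1}{2} \approx -0.5$)
$M = -3$ ($M = 7 + \left(1 + 1\right) \left(-5\right) = 7 + 2 \left(-5\right) = 7 - 10 = -3$)
$U = - \frac{125}{8}$ ($U = \left(- \frac{1}{2} - 2\right)^{3} = \left(- \frac{5}{2}\right)^{3} = - \frac{125}{8} \approx -15.625$)
$g{\left(A \right)} = - 8 A^{2}$
$\left(M + U\right) g{\left(12 \right)} = \left(-3 - \frac{125}{8}\right) \left(- 8 \cdot 12^{2}\right) = - \frac{149 \left(\left(-8\right) 144\right)}{8} = \left(- \frac{149}{8}\right) \left(-1152\right) = 21456$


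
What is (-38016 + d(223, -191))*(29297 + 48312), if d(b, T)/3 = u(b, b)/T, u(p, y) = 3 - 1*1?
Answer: -563523760758/191 ≈ -2.9504e+9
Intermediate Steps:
u(p, y) = 2 (u(p, y) = 3 - 1 = 2)
d(b, T) = 6/T (d(b, T) = 3*(2/T) = 6/T)
(-38016 + d(223, -191))*(29297 + 48312) = (-38016 + 6/(-191))*(29297 + 48312) = (-38016 + 6*(-1/191))*77609 = (-38016 - 6/191)*77609 = -7261062/191*77609 = -563523760758/191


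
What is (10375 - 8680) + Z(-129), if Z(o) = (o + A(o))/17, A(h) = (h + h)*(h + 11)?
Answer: 59130/17 ≈ 3478.2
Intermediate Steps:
A(h) = 2*h*(11 + h) (A(h) = (2*h)*(11 + h) = 2*h*(11 + h))
Z(o) = o/17 + 2*o*(11 + o)/17 (Z(o) = (o + 2*o*(11 + o))/17 = o/17 + 2*o*(11 + o)/17)
(10375 - 8680) + Z(-129) = (10375 - 8680) + (1/17)*(-129)*(23 + 2*(-129)) = 1695 + (1/17)*(-129)*(23 - 258) = 1695 + (1/17)*(-129)*(-235) = 1695 + 30315/17 = 59130/17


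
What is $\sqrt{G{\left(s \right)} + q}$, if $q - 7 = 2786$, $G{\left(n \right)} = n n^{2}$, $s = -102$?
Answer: $i \sqrt{1058415} \approx 1028.8 i$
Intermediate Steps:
$G{\left(n \right)} = n^{3}$
$q = 2793$ ($q = 7 + 2786 = 2793$)
$\sqrt{G{\left(s \right)} + q} = \sqrt{\left(-102\right)^{3} + 2793} = \sqrt{-1061208 + 2793} = \sqrt{-1058415} = i \sqrt{1058415}$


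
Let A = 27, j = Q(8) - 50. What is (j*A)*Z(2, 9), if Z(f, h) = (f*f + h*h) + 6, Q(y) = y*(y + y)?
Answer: 191646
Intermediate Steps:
Q(y) = 2*y**2 (Q(y) = y*(2*y) = 2*y**2)
j = 78 (j = 2*8**2 - 50 = 2*64 - 50 = 128 - 50 = 78)
Z(f, h) = 6 + f**2 + h**2 (Z(f, h) = (f**2 + h**2) + 6 = 6 + f**2 + h**2)
(j*A)*Z(2, 9) = (78*27)*(6 + 2**2 + 9**2) = 2106*(6 + 4 + 81) = 2106*91 = 191646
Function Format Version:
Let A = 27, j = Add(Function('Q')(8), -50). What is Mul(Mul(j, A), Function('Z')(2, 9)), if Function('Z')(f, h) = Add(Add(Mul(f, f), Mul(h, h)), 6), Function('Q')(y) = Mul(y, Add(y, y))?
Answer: 191646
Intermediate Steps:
Function('Q')(y) = Mul(2, Pow(y, 2)) (Function('Q')(y) = Mul(y, Mul(2, y)) = Mul(2, Pow(y, 2)))
j = 78 (j = Add(Mul(2, Pow(8, 2)), -50) = Add(Mul(2, 64), -50) = Add(128, -50) = 78)
Function('Z')(f, h) = Add(6, Pow(f, 2), Pow(h, 2)) (Function('Z')(f, h) = Add(Add(Pow(f, 2), Pow(h, 2)), 6) = Add(6, Pow(f, 2), Pow(h, 2)))
Mul(Mul(j, A), Function('Z')(2, 9)) = Mul(Mul(78, 27), Add(6, Pow(2, 2), Pow(9, 2))) = Mul(2106, Add(6, 4, 81)) = Mul(2106, 91) = 191646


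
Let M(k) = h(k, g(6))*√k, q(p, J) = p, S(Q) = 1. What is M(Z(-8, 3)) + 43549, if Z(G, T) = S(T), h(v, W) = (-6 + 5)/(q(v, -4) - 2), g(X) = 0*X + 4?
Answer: 43550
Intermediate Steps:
g(X) = 4 (g(X) = 0 + 4 = 4)
h(v, W) = -1/(-2 + v) (h(v, W) = (-6 + 5)/(v - 2) = -1/(-2 + v))
Z(G, T) = 1
M(k) = -√k/(-2 + k) (M(k) = (-1/(-2 + k))*√k = -√k/(-2 + k))
M(Z(-8, 3)) + 43549 = -√1/(-2 + 1) + 43549 = -1*1/(-1) + 43549 = -1*1*(-1) + 43549 = 1 + 43549 = 43550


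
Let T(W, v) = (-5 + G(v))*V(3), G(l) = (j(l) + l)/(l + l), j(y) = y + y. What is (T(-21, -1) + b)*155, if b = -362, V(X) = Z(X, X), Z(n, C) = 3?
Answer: -115475/2 ≈ -57738.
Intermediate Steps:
V(X) = 3
j(y) = 2*y
G(l) = 3/2 (G(l) = (2*l + l)/(l + l) = (3*l)/((2*l)) = (3*l)*(1/(2*l)) = 3/2)
T(W, v) = -21/2 (T(W, v) = (-5 + 3/2)*3 = -7/2*3 = -21/2)
(T(-21, -1) + b)*155 = (-21/2 - 362)*155 = -745/2*155 = -115475/2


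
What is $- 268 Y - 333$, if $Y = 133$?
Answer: $-35977$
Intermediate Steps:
$- 268 Y - 333 = \left(-268\right) 133 - 333 = -35644 - 333 = -35977$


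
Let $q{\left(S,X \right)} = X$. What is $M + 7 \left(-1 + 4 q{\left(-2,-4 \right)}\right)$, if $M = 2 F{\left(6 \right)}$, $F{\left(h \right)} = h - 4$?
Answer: $-115$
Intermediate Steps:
$F{\left(h \right)} = -4 + h$
$M = 4$ ($M = 2 \left(-4 + 6\right) = 2 \cdot 2 = 4$)
$M + 7 \left(-1 + 4 q{\left(-2,-4 \right)}\right) = 4 + 7 \left(-1 + 4 \left(-4\right)\right) = 4 + 7 \left(-1 - 16\right) = 4 + 7 \left(-17\right) = 4 - 119 = -115$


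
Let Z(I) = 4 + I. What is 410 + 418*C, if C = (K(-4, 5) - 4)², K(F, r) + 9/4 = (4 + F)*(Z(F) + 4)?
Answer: 133905/8 ≈ 16738.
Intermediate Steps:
K(F, r) = -9/4 + (4 + F)*(8 + F) (K(F, r) = -9/4 + (4 + F)*((4 + F) + 4) = -9/4 + (4 + F)*(8 + F))
C = 625/16 (C = ((119/4 + (-4)² + 12*(-4)) - 4)² = ((119/4 + 16 - 48) - 4)² = (-9/4 - 4)² = (-25/4)² = 625/16 ≈ 39.063)
410 + 418*C = 410 + 418*(625/16) = 410 + 130625/8 = 133905/8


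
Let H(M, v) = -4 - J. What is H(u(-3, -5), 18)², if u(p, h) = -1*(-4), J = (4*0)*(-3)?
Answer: 16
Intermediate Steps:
J = 0 (J = 0*(-3) = 0)
u(p, h) = 4
H(M, v) = -4 (H(M, v) = -4 - 1*0 = -4 + 0 = -4)
H(u(-3, -5), 18)² = (-4)² = 16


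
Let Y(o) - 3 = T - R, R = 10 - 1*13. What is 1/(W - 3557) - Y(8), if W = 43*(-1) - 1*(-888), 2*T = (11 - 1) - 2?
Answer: -27121/2712 ≈ -10.000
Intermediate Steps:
R = -3 (R = 10 - 13 = -3)
T = 4 (T = ((11 - 1) - 2)/2 = (10 - 2)/2 = (½)*8 = 4)
W = 845 (W = -43 + 888 = 845)
Y(o) = 10 (Y(o) = 3 + (4 - 1*(-3)) = 3 + (4 + 3) = 3 + 7 = 10)
1/(W - 3557) - Y(8) = 1/(845 - 3557) - 1*10 = 1/(-2712) - 10 = -1/2712 - 10 = -27121/2712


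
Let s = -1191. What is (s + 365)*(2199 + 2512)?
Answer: -3891286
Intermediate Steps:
(s + 365)*(2199 + 2512) = (-1191 + 365)*(2199 + 2512) = -826*4711 = -3891286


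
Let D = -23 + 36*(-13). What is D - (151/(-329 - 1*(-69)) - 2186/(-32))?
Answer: -581081/1040 ≈ -558.73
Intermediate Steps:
D = -491 (D = -23 - 468 = -491)
D - (151/(-329 - 1*(-69)) - 2186/(-32)) = -491 - (151/(-329 - 1*(-69)) - 2186/(-32)) = -491 - (151/(-329 + 69) - 2186*(-1/32)) = -491 - (151/(-260) + 1093/16) = -491 - (151*(-1/260) + 1093/16) = -491 - (-151/260 + 1093/16) = -491 - 1*70441/1040 = -491 - 70441/1040 = -581081/1040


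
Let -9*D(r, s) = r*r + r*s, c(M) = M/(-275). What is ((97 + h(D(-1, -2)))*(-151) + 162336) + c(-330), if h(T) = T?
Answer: 2216108/15 ≈ 1.4774e+5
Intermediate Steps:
c(M) = -M/275 (c(M) = M*(-1/275) = -M/275)
D(r, s) = -r²/9 - r*s/9 (D(r, s) = -(r*r + r*s)/9 = -(r² + r*s)/9 = -r²/9 - r*s/9)
((97 + h(D(-1, -2)))*(-151) + 162336) + c(-330) = ((97 - ⅑*(-1)*(-1 - 2))*(-151) + 162336) - 1/275*(-330) = ((97 - ⅑*(-1)*(-3))*(-151) + 162336) + 6/5 = ((97 - ⅓)*(-151) + 162336) + 6/5 = ((290/3)*(-151) + 162336) + 6/5 = (-43790/3 + 162336) + 6/5 = 443218/3 + 6/5 = 2216108/15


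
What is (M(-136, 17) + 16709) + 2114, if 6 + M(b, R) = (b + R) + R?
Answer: 18715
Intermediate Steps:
M(b, R) = -6 + b + 2*R (M(b, R) = -6 + ((b + R) + R) = -6 + ((R + b) + R) = -6 + (b + 2*R) = -6 + b + 2*R)
(M(-136, 17) + 16709) + 2114 = ((-6 - 136 + 2*17) + 16709) + 2114 = ((-6 - 136 + 34) + 16709) + 2114 = (-108 + 16709) + 2114 = 16601 + 2114 = 18715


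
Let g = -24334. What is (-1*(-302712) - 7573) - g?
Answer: 319473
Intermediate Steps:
(-1*(-302712) - 7573) - g = (-1*(-302712) - 7573) - 1*(-24334) = (302712 - 7573) + 24334 = 295139 + 24334 = 319473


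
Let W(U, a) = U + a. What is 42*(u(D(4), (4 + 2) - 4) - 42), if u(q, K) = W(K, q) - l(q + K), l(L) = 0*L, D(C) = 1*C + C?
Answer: -1344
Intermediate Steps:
D(C) = 2*C (D(C) = C + C = 2*C)
l(L) = 0
u(q, K) = K + q (u(q, K) = (K + q) - 1*0 = (K + q) + 0 = K + q)
42*(u(D(4), (4 + 2) - 4) - 42) = 42*((((4 + 2) - 4) + 2*4) - 42) = 42*(((6 - 4) + 8) - 42) = 42*((2 + 8) - 42) = 42*(10 - 42) = 42*(-32) = -1344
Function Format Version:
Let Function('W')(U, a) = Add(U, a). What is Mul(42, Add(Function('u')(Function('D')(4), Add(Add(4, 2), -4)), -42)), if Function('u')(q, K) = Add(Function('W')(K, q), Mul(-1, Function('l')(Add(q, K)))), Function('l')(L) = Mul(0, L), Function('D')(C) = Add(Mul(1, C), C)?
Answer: -1344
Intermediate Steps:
Function('D')(C) = Mul(2, C) (Function('D')(C) = Add(C, C) = Mul(2, C))
Function('l')(L) = 0
Function('u')(q, K) = Add(K, q) (Function('u')(q, K) = Add(Add(K, q), Mul(-1, 0)) = Add(Add(K, q), 0) = Add(K, q))
Mul(42, Add(Function('u')(Function('D')(4), Add(Add(4, 2), -4)), -42)) = Mul(42, Add(Add(Add(Add(4, 2), -4), Mul(2, 4)), -42)) = Mul(42, Add(Add(Add(6, -4), 8), -42)) = Mul(42, Add(Add(2, 8), -42)) = Mul(42, Add(10, -42)) = Mul(42, -32) = -1344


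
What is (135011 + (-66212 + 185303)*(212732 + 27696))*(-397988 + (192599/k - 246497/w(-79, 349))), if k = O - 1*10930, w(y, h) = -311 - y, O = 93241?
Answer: -217029290654954627355719/19096152 ≈ -1.1365e+16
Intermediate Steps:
k = 82311 (k = 93241 - 1*10930 = 93241 - 10930 = 82311)
(135011 + (-66212 + 185303)*(212732 + 27696))*(-397988 + (192599/k - 246497/w(-79, 349))) = (135011 + (-66212 + 185303)*(212732 + 27696))*(-397988 + (192599/82311 - 246497/(-311 - 1*(-79)))) = (135011 + 119091*240428)*(-397988 + (192599*(1/82311) - 246497/(-311 + 79))) = (135011 + 28632810948)*(-397988 + (192599/82311 - 246497/(-232))) = 28632945959*(-397988 + (192599/82311 - 246497*(-1/232))) = 28632945959*(-397988 + (192599/82311 + 246497/232)) = 28632945959*(-397988 + 20334097535/19096152) = 28632945959*(-7579705244641/19096152) = -217029290654954627355719/19096152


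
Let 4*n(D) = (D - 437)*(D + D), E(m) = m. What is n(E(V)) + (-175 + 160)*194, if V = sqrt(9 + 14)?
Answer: -5797/2 - 437*sqrt(23)/2 ≈ -3946.4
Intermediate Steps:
V = sqrt(23) ≈ 4.7958
n(D) = D*(-437 + D)/2 (n(D) = ((D - 437)*(D + D))/4 = ((-437 + D)*(2*D))/4 = (2*D*(-437 + D))/4 = D*(-437 + D)/2)
n(E(V)) + (-175 + 160)*194 = sqrt(23)*(-437 + sqrt(23))/2 + (-175 + 160)*194 = sqrt(23)*(-437 + sqrt(23))/2 - 15*194 = sqrt(23)*(-437 + sqrt(23))/2 - 2910 = -2910 + sqrt(23)*(-437 + sqrt(23))/2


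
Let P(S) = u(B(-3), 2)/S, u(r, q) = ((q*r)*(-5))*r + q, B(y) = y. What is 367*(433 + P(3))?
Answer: 444437/3 ≈ 1.4815e+5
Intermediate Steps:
u(r, q) = q - 5*q*r**2 (u(r, q) = (-5*q*r)*r + q = -5*q*r**2 + q = q - 5*q*r**2)
P(S) = -88/S (P(S) = (2*(1 - 5*(-3)**2))/S = (2*(1 - 5*9))/S = (2*(1 - 45))/S = (2*(-44))/S = -88/S)
367*(433 + P(3)) = 367*(433 - 88/3) = 367*(1211/3) = 444437/3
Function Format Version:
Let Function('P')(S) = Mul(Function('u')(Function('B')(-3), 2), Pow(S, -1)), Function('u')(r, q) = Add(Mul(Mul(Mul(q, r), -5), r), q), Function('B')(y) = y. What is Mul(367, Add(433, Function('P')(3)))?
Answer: Rational(444437, 3) ≈ 1.4815e+5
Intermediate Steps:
Function('u')(r, q) = Add(q, Mul(-5, q, Pow(r, 2))) (Function('u')(r, q) = Add(Mul(Mul(-5, q, r), r), q) = Add(Mul(-5, q, Pow(r, 2)), q) = Add(q, Mul(-5, q, Pow(r, 2))))
Function('P')(S) = Mul(-88, Pow(S, -1)) (Function('P')(S) = Mul(Mul(2, Add(1, Mul(-5, Pow(-3, 2)))), Pow(S, -1)) = Mul(Mul(2, Add(1, Mul(-5, 9))), Pow(S, -1)) = Mul(Mul(2, Add(1, -45)), Pow(S, -1)) = Mul(Mul(2, -44), Pow(S, -1)) = Mul(-88, Pow(S, -1)))
Mul(367, Add(433, Function('P')(3))) = Mul(367, Add(433, Mul(-88, Pow(3, -1)))) = Mul(367, Add(433, Mul(-88, Rational(1, 3)))) = Mul(367, Add(433, Rational(-88, 3))) = Mul(367, Rational(1211, 3)) = Rational(444437, 3)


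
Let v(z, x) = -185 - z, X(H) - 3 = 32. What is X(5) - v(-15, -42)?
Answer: 205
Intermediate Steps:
X(H) = 35 (X(H) = 3 + 32 = 35)
X(5) - v(-15, -42) = 35 - (-185 - 1*(-15)) = 35 - (-185 + 15) = 35 - 1*(-170) = 35 + 170 = 205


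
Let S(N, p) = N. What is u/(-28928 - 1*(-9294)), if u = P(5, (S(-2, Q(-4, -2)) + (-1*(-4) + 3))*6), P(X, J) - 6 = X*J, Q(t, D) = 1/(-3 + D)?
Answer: -78/9817 ≈ -0.0079454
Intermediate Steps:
P(X, J) = 6 + J*X (P(X, J) = 6 + X*J = 6 + J*X)
u = 156 (u = 6 + ((-2 + (-1*(-4) + 3))*6)*5 = 6 + ((-2 + (4 + 3))*6)*5 = 6 + ((-2 + 7)*6)*5 = 6 + (5*6)*5 = 6 + 30*5 = 6 + 150 = 156)
u/(-28928 - 1*(-9294)) = 156/(-28928 - 1*(-9294)) = 156/(-28928 + 9294) = 156/(-19634) = 156*(-1/19634) = -78/9817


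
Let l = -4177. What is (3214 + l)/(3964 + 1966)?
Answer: -963/5930 ≈ -0.16239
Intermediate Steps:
(3214 + l)/(3964 + 1966) = (3214 - 4177)/(3964 + 1966) = -963/5930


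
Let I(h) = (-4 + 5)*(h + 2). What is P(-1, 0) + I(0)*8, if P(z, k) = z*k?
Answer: 16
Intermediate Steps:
P(z, k) = k*z
I(h) = 2 + h (I(h) = 1*(2 + h) = 2 + h)
P(-1, 0) + I(0)*8 = 0*(-1) + (2 + 0)*8 = 0 + 2*8 = 0 + 16 = 16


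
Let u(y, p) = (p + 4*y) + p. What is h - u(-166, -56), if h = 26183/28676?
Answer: 22278759/28676 ≈ 776.91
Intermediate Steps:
u(y, p) = 2*p + 4*y
h = 26183/28676 (h = 26183*(1/28676) = 26183/28676 ≈ 0.91306)
h - u(-166, -56) = 26183/28676 - (2*(-56) + 4*(-166)) = 26183/28676 - (-112 - 664) = 26183/28676 - 1*(-776) = 26183/28676 + 776 = 22278759/28676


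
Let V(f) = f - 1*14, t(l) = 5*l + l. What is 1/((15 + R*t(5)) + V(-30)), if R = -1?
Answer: -1/59 ≈ -0.016949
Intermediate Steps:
t(l) = 6*l
V(f) = -14 + f (V(f) = f - 14 = -14 + f)
1/((15 + R*t(5)) + V(-30)) = 1/((15 - 6*5) + (-14 - 30)) = 1/((15 - 1*30) - 44) = 1/((15 - 30) - 44) = 1/(-15 - 44) = 1/(-59) = -1/59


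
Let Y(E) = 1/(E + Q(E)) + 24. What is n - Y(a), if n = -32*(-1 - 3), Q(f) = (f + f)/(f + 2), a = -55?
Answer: 291773/2805 ≈ 104.02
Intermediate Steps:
Q(f) = 2*f/(2 + f) (Q(f) = (2*f)/(2 + f) = 2*f/(2 + f))
Y(E) = 24 + 1/(E + 2*E/(2 + E)) (Y(E) = 1/(E + 2*E/(2 + E)) + 24 = 24 + 1/(E + 2*E/(2 + E)))
n = 128 (n = -32*(-4) = 128)
n - Y(a) = 128 - (2 + 24*(-55)**2 + 97*(-55))/((-55)*(4 - 55)) = 128 - (-1)*(2 + 24*3025 - 5335)/(55*(-51)) = 128 - (-1)*(-1)*(2 + 72600 - 5335)/(55*51) = 128 - (-1)*(-1)*67267/(55*51) = 128 - 1*67267/2805 = 128 - 67267/2805 = 291773/2805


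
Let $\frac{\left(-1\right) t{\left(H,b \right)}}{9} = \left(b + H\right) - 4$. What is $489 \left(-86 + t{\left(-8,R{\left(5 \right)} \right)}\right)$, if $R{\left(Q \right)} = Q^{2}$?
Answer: $-99267$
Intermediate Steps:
$t{\left(H,b \right)} = 36 - 9 H - 9 b$ ($t{\left(H,b \right)} = - 9 \left(\left(b + H\right) - 4\right) = - 9 \left(\left(H + b\right) - 4\right) = - 9 \left(-4 + H + b\right) = 36 - 9 H - 9 b$)
$489 \left(-86 + t{\left(-8,R{\left(5 \right)} \right)}\right) = 489 \left(-86 - \left(-108 + 225\right)\right) = 489 \left(-86 + \left(36 + 72 - 225\right)\right) = 489 \left(-86 - 117\right) = 489 \left(-203\right) = -99267$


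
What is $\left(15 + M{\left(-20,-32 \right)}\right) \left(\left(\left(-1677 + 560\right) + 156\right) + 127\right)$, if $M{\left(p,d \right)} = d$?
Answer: $14178$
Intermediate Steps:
$\left(15 + M{\left(-20,-32 \right)}\right) \left(\left(\left(-1677 + 560\right) + 156\right) + 127\right) = \left(15 - 32\right) \left(\left(\left(-1677 + 560\right) + 156\right) + 127\right) = - 17 \left(\left(-1117 + 156\right) + 127\right) = - 17 \left(-961 + 127\right) = \left(-17\right) \left(-834\right) = 14178$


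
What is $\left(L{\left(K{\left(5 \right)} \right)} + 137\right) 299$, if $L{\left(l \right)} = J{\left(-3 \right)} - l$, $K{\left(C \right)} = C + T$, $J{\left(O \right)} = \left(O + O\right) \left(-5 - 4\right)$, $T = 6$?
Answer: $53820$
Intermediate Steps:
$J{\left(O \right)} = - 18 O$ ($J{\left(O \right)} = 2 O \left(-9\right) = - 18 O$)
$K{\left(C \right)} = 6 + C$ ($K{\left(C \right)} = C + 6 = 6 + C$)
$L{\left(l \right)} = 54 - l$ ($L{\left(l \right)} = \left(-18\right) \left(-3\right) - l = 54 - l$)
$\left(L{\left(K{\left(5 \right)} \right)} + 137\right) 299 = \left(\left(54 - \left(6 + 5\right)\right) + 137\right) 299 = \left(\left(54 - 11\right) + 137\right) 299 = \left(43 + 137\right) 299 = 180 \cdot 299 = 53820$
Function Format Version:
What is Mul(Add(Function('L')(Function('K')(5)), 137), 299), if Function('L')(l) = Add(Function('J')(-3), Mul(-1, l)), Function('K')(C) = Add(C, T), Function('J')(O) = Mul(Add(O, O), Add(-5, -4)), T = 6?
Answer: 53820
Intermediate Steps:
Function('J')(O) = Mul(-18, O) (Function('J')(O) = Mul(Mul(2, O), -9) = Mul(-18, O))
Function('K')(C) = Add(6, C) (Function('K')(C) = Add(C, 6) = Add(6, C))
Function('L')(l) = Add(54, Mul(-1, l)) (Function('L')(l) = Add(Mul(-18, -3), Mul(-1, l)) = Add(54, Mul(-1, l)))
Mul(Add(Function('L')(Function('K')(5)), 137), 299) = Mul(Add(Add(54, Mul(-1, Add(6, 5))), 137), 299) = Mul(Add(Add(54, Mul(-1, 11)), 137), 299) = Mul(Add(Add(54, -11), 137), 299) = Mul(Add(43, 137), 299) = Mul(180, 299) = 53820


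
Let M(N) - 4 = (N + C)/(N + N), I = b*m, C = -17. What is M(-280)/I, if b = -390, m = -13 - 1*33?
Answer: 2537/10046400 ≈ 0.00025253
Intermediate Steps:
m = -46 (m = -13 - 33 = -46)
I = 17940 (I = -390*(-46) = 17940)
M(N) = 4 + (-17 + N)/(2*N) (M(N) = 4 + (N - 17)/(N + N) = 4 + (-17 + N)/((2*N)) = 4 + (-17 + N)*(1/(2*N)) = 4 + (-17 + N)/(2*N))
M(-280)/I = ((1/2)*(-17 + 9*(-280))/(-280))/17940 = ((1/2)*(-1/280)*(-17 - 2520))*(1/17940) = ((1/2)*(-1/280)*(-2537))*(1/17940) = (2537/560)*(1/17940) = 2537/10046400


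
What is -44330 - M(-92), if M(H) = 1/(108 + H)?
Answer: -709281/16 ≈ -44330.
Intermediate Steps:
-44330 - M(-92) = -44330 - 1/(108 - 92) = -44330 - 1/16 = -709281/16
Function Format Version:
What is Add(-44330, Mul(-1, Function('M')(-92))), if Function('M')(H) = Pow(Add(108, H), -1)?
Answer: Rational(-709281, 16) ≈ -44330.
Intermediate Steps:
Add(-44330, Mul(-1, Function('M')(-92))) = Add(-44330, Mul(-1, Pow(Add(108, -92), -1))) = Add(-44330, Mul(-1, Pow(16, -1))) = Add(-44330, Mul(-1, Rational(1, 16))) = Add(-44330, Rational(-1, 16)) = Rational(-709281, 16)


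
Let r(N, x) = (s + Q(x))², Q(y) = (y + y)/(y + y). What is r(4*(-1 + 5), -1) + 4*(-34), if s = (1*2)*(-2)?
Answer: -127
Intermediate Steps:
Q(y) = 1 (Q(y) = (2*y)/((2*y)) = (2*y)*(1/(2*y)) = 1)
s = -4 (s = 2*(-2) = -4)
r(N, x) = 9 (r(N, x) = (-4 + 1)² = (-3)² = 9)
r(4*(-1 + 5), -1) + 4*(-34) = 9 + 4*(-34) = 9 - 136 = -127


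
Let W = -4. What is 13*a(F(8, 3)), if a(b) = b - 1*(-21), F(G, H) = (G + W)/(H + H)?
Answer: 845/3 ≈ 281.67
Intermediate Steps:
F(G, H) = (-4 + G)/(2*H) (F(G, H) = (G - 4)/(H + H) = (-4 + G)/((2*H)) = (-4 + G)*(1/(2*H)) = (-4 + G)/(2*H))
a(b) = 21 + b (a(b) = b + 21 = 21 + b)
13*a(F(8, 3)) = 13*(21 + (1/2)*(-4 + 8)/3) = 13*(21 + (1/2)*(1/3)*4) = 13*(21 + 2/3) = 13*(65/3) = 845/3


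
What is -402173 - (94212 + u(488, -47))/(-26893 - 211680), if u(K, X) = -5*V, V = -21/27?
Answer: -863527724218/2147157 ≈ -4.0217e+5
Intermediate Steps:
V = -7/9 (V = -21*1/27 = -7/9 ≈ -0.77778)
u(K, X) = 35/9 (u(K, X) = -5*(-7/9) = 35/9)
-402173 - (94212 + u(488, -47))/(-26893 - 211680) = -402173 - (94212 + 35/9)/(-26893 - 211680) = -402173 - 847943/(9*(-238573)) = -402173 - 847943*(-1)/(9*238573) = -402173 - 1*(-847943/2147157) = -402173 + 847943/2147157 = -863527724218/2147157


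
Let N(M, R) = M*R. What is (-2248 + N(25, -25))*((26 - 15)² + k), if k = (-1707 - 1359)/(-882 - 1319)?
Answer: -773948851/2201 ≈ -3.5164e+5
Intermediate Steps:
k = 3066/2201 (k = -3066/(-2201) = -3066*(-1/2201) = 3066/2201 ≈ 1.3930)
(-2248 + N(25, -25))*((26 - 15)² + k) = (-2248 + 25*(-25))*((26 - 15)² + 3066/2201) = (-2248 - 625)*(11² + 3066/2201) = -2873*(121 + 3066/2201) = -2873*269387/2201 = -773948851/2201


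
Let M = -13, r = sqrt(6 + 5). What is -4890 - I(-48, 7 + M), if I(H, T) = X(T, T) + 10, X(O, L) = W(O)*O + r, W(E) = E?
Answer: -4936 - sqrt(11) ≈ -4939.3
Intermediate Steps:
r = sqrt(11) ≈ 3.3166
X(O, L) = sqrt(11) + O**2 (X(O, L) = O*O + sqrt(11) = O**2 + sqrt(11) = sqrt(11) + O**2)
I(H, T) = 10 + sqrt(11) + T**2 (I(H, T) = (sqrt(11) + T**2) + 10 = 10 + sqrt(11) + T**2)
-4890 - I(-48, 7 + M) = -4890 - (10 + sqrt(11) + (7 - 13)**2) = -4890 - (10 + sqrt(11) + (-6)**2) = -4890 - (10 + sqrt(11) + 36) = -4890 - (46 + sqrt(11)) = -4890 + (-46 - sqrt(11)) = -4936 - sqrt(11)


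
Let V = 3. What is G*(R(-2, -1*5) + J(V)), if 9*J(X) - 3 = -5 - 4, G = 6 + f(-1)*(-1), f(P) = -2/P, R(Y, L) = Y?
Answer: -32/3 ≈ -10.667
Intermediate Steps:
G = 4 (G = 6 - 2/(-1)*(-1) = 6 - 2*(-1)*(-1) = 6 + 2*(-1) = 6 - 2 = 4)
J(X) = -⅔ (J(X) = ⅓ + (-5 - 4)/9 = ⅓ + (⅑)*(-9) = ⅓ - 1 = -⅔)
G*(R(-2, -1*5) + J(V)) = 4*(-2 - ⅔) = 4*(-8/3) = -32/3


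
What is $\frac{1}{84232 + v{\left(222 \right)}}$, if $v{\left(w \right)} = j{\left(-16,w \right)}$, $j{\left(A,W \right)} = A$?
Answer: $\frac{1}{84216} \approx 1.1874 \cdot 10^{-5}$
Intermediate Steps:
$v{\left(w \right)} = -16$
$\frac{1}{84232 + v{\left(222 \right)}} = \frac{1}{84232 - 16} = \frac{1}{84216}$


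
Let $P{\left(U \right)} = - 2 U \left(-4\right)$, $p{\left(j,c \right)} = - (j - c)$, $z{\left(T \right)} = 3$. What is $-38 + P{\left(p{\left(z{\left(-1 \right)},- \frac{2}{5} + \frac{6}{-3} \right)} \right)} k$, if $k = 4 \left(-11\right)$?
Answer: $\frac{9314}{5} \approx 1862.8$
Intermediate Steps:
$p{\left(j,c \right)} = c - j$
$k = -44$
$P{\left(U \right)} = 8 U$
$-38 + P{\left(p{\left(z{\left(-1 \right)},- \frac{2}{5} + \frac{6}{-3} \right)} \right)} k = -38 + 8 \left(\left(- \frac{2}{5} + \frac{6}{-3}\right) - 3\right) \left(-44\right) = -38 + 8 \left(\left(\left(-2\right) \frac{1}{5} + 6 \left(- \frac{1}{3}\right)\right) - 3\right) \left(-44\right) = -38 + 8 \left(\left(- \frac{2}{5} - 2\right) - 3\right) \left(-44\right) = -38 + 8 \left(- \frac{12}{5} - 3\right) \left(-44\right) = -38 + 8 \left(- \frac{27}{5}\right) \left(-44\right) = -38 - - \frac{9504}{5} = -38 + \frac{9504}{5} = \frac{9314}{5}$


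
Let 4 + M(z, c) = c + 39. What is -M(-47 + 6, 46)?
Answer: -81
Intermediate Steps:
M(z, c) = 35 + c (M(z, c) = -4 + (c + 39) = -4 + (39 + c) = 35 + c)
-M(-47 + 6, 46) = -(35 + 46) = -1*81 = -81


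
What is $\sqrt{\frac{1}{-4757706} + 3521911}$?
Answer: $\frac{\sqrt{8857906068414088610}}{1585902} \approx 1876.7$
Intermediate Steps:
$\sqrt{\frac{1}{-4757706} + 3521911} = \sqrt{- \frac{1}{4757706} + 3521911} = \sqrt{\frac{16756217096165}{4757706}} = \frac{\sqrt{8857906068414088610}}{1585902}$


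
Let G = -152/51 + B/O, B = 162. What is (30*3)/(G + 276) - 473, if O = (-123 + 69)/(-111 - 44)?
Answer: -17798657/37639 ≈ -472.88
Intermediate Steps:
O = 54/155 (O = -54/(-155) = -54*(-1/155) = 54/155 ≈ 0.34839)
G = 23563/51 (G = -152/51 + 162/(54/155) = -152*1/51 + 162*(155/54) = -152/51 + 465 = 23563/51 ≈ 462.02)
(30*3)/(G + 276) - 473 = (30*3)/(23563/51 + 276) - 473 = 90/(37639/51) - 473 = 90*(51/37639) - 473 = 4590/37639 - 473 = -17798657/37639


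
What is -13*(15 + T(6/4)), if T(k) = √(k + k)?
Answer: -195 - 13*√3 ≈ -217.52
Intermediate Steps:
T(k) = √2*√k (T(k) = √(2*k) = √2*√k)
-13*(15 + T(6/4)) = -13*(15 + √2*√(6/4)) = -13*(15 + √2*√(6*(¼))) = -13*(15 + √2*√(3/2)) = -13*(15 + √2*(√6/2)) = -13*(15 + √3) = -195 - 13*√3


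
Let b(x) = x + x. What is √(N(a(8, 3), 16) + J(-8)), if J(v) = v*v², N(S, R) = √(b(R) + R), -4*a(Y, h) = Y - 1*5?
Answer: 2*√(-128 + √3) ≈ 22.474*I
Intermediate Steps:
a(Y, h) = 5/4 - Y/4 (a(Y, h) = -(Y - 1*5)/4 = -(Y - 5)/4 = -(-5 + Y)/4 = 5/4 - Y/4)
b(x) = 2*x
N(S, R) = √3*√R (N(S, R) = √(2*R + R) = √(3*R) = √3*√R)
J(v) = v³
√(N(a(8, 3), 16) + J(-8)) = √(√3*√16 + (-8)³) = √(√3*4 - 512) = √(4*√3 - 512) = √(-512 + 4*√3)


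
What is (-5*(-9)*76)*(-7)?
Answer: -23940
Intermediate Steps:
(-5*(-9)*76)*(-7) = (45*76)*(-7) = 3420*(-7) = -23940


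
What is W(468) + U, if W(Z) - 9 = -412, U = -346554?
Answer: -346957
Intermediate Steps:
W(Z) = -403 (W(Z) = 9 - 412 = -403)
W(468) + U = -403 - 346554 = -346957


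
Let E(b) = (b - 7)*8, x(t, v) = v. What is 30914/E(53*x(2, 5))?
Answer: 15457/1032 ≈ 14.978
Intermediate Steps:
E(b) = -56 + 8*b (E(b) = (-7 + b)*8 = -56 + 8*b)
30914/E(53*x(2, 5)) = 30914/(-56 + 8*(53*5)) = 30914/(-56 + 8*265) = 30914/(-56 + 2120) = 30914/2064 = 30914*(1/2064) = 15457/1032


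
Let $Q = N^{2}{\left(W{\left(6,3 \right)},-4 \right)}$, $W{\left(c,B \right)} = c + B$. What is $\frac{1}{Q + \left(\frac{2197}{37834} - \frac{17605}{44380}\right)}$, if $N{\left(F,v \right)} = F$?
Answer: $\frac{23986756}{1934804883} \approx 0.012398$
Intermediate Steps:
$W{\left(c,B \right)} = B + c$
$Q = 81$ ($Q = \left(3 + 6\right)^{2} = 9^{2} = 81$)
$\frac{1}{Q + \left(\frac{2197}{37834} - \frac{17605}{44380}\right)} = \frac{1}{81 + \left(\frac{2197}{37834} - \frac{17605}{44380}\right)} = \frac{1}{81 + \left(2197 \cdot \frac{1}{37834} - \frac{503}{1268}\right)} = \frac{1}{81 + \left(\frac{2197}{37834} - \frac{503}{1268}\right)} = \frac{1}{81 - \frac{8122353}{23986756}} = \frac{1}{\frac{1934804883}{23986756}} = \frac{23986756}{1934804883}$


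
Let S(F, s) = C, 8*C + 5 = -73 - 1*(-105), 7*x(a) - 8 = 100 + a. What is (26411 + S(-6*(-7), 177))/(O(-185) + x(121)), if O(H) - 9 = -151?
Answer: -295841/1224 ≈ -241.70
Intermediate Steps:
O(H) = -142 (O(H) = 9 - 151 = -142)
x(a) = 108/7 + a/7 (x(a) = 8/7 + (100 + a)/7 = 8/7 + (100/7 + a/7) = 108/7 + a/7)
C = 27/8 (C = -5/8 + (-73 - 1*(-105))/8 = -5/8 + (-73 + 105)/8 = -5/8 + (1/8)*32 = -5/8 + 4 = 27/8 ≈ 3.3750)
S(F, s) = 27/8
(26411 + S(-6*(-7), 177))/(O(-185) + x(121)) = (26411 + 27/8)/(-142 + (108/7 + (1/7)*121)) = 211315/(8*(-142 + (108/7 + 121/7))) = 211315/(8*(-142 + 229/7)) = 211315/(8*(-765/7)) = (211315/8)*(-7/765) = -295841/1224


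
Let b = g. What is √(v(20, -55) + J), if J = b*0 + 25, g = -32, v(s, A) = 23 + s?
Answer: 2*√17 ≈ 8.2462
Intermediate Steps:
b = -32
J = 25 (J = -32*0 + 25 = 0 + 25 = 25)
√(v(20, -55) + J) = √((23 + 20) + 25) = √(43 + 25) = √68 = 2*√17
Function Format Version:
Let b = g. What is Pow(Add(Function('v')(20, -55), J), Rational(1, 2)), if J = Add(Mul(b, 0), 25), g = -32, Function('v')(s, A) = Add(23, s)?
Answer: Mul(2, Pow(17, Rational(1, 2))) ≈ 8.2462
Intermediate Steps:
b = -32
J = 25 (J = Add(Mul(-32, 0), 25) = Add(0, 25) = 25)
Pow(Add(Function('v')(20, -55), J), Rational(1, 2)) = Pow(Add(Add(23, 20), 25), Rational(1, 2)) = Pow(Add(43, 25), Rational(1, 2)) = Pow(68, Rational(1, 2)) = Mul(2, Pow(17, Rational(1, 2)))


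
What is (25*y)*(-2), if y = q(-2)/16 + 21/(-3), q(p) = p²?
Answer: 675/2 ≈ 337.50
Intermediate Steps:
y = -27/4 (y = (-2)²/16 + 21/(-3) = 4*(1/16) + 21*(-⅓) = ¼ - 7 = -27/4 ≈ -6.7500)
(25*y)*(-2) = (25*(-27/4))*(-2) = -675/4*(-2) = 675/2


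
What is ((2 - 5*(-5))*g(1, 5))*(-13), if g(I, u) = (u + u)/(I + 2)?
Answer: -1170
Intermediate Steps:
g(I, u) = 2*u/(2 + I) (g(I, u) = (2*u)/(2 + I) = 2*u/(2 + I))
((2 - 5*(-5))*g(1, 5))*(-13) = ((2 - 5*(-5))*(2*5/(2 + 1)))*(-13) = ((2 + 25)*(2*5/3))*(-13) = (27*(2*5*(1/3)))*(-13) = (27*(10/3))*(-13) = 90*(-13) = -1170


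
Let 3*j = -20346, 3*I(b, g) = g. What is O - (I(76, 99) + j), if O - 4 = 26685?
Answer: 33438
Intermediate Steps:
O = 26689 (O = 4 + 26685 = 26689)
I(b, g) = g/3
j = -6782 (j = (⅓)*(-20346) = -6782)
O - (I(76, 99) + j) = 26689 - ((⅓)*99 - 6782) = 26689 - (33 - 6782) = 26689 - 1*(-6749) = 26689 + 6749 = 33438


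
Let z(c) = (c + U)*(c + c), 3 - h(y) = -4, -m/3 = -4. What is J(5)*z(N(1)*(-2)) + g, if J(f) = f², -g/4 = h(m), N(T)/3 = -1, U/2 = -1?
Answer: 1172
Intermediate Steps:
U = -2 (U = 2*(-1) = -2)
N(T) = -3 (N(T) = 3*(-1) = -3)
m = 12 (m = -3*(-4) = 12)
h(y) = 7 (h(y) = 3 - 1*(-4) = 3 + 4 = 7)
g = -28 (g = -4*7 = -28)
z(c) = 2*c*(-2 + c) (z(c) = (c - 2)*(c + c) = (-2 + c)*(2*c) = 2*c*(-2 + c))
J(5)*z(N(1)*(-2)) + g = 5²*(2*(-3*(-2))*(-2 - 3*(-2))) - 28 = 25*(2*6*(-2 + 6)) - 28 = 25*(2*6*4) - 28 = 25*48 - 28 = 1200 - 28 = 1172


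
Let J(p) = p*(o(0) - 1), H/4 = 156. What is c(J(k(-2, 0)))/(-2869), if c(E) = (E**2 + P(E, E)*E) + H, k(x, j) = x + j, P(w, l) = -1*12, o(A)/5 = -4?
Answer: -1884/2869 ≈ -0.65667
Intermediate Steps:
H = 624 (H = 4*156 = 624)
o(A) = -20 (o(A) = 5*(-4) = -20)
P(w, l) = -12
k(x, j) = j + x
J(p) = -21*p (J(p) = p*(-20 - 1) = p*(-21) = -21*p)
c(E) = 624 + E**2 - 12*E (c(E) = (E**2 - 12*E) + 624 = 624 + E**2 - 12*E)
c(J(k(-2, 0)))/(-2869) = (624 + (-21*(0 - 2))**2 - (-252)*(0 - 2))/(-2869) = (624 + (-21*(-2))**2 - (-252)*(-2))*(-1/2869) = (624 + 42**2 - 12*42)*(-1/2869) = (624 + 1764 - 504)*(-1/2869) = 1884*(-1/2869) = -1884/2869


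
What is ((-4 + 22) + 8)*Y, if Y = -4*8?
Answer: -832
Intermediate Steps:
Y = -32
((-4 + 22) + 8)*Y = ((-4 + 22) + 8)*(-32) = (18 + 8)*(-32) = 26*(-32) = -832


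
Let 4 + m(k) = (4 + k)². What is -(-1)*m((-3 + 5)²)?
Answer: 60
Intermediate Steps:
m(k) = -4 + (4 + k)²
-(-1)*m((-3 + 5)²) = -(-1)*(-4 + (4 + (-3 + 5)²)²) = -(-1)*(-4 + (4 + 2²)²) = -(-1)*(-4 + (4 + 4)²) = -(-1)*(-4 + 8²) = -(-1)*(-4 + 64) = -(-1)*60 = -1*(-60) = 60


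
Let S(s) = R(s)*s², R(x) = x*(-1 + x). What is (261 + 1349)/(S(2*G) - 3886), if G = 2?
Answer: -805/1847 ≈ -0.43584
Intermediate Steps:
S(s) = s³*(-1 + s) (S(s) = (s*(-1 + s))*s² = s³*(-1 + s))
(261 + 1349)/(S(2*G) - 3886) = (261 + 1349)/((2*2)³*(-1 + 2*2) - 3886) = 1610/(4³*(-1 + 4) - 3886) = 1610/(64*3 - 3886) = 1610/(192 - 3886) = 1610/(-3694) = 1610*(-1/3694) = -805/1847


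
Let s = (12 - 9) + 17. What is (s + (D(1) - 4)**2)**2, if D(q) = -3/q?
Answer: 4761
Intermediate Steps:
s = 20 (s = 3 + 17 = 20)
(s + (D(1) - 4)**2)**2 = (20 + (-3/1 - 4)**2)**2 = (20 + (-3*1 - 4)**2)**2 = (20 + (-3 - 4)**2)**2 = (20 + (-7)**2)**2 = (20 + 49)**2 = 69**2 = 4761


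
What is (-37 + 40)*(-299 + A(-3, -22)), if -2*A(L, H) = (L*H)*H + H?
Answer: 1314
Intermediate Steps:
A(L, H) = -H/2 - L*H²/2 (A(L, H) = -((L*H)*H + H)/2 = -((H*L)*H + H)/2 = -(L*H² + H)/2 = -(H + L*H²)/2 = -H/2 - L*H²/2)
(-37 + 40)*(-299 + A(-3, -22)) = (-37 + 40)*(-299 - ½*(-22)*(1 - 22*(-3))) = 3*(-299 - ½*(-22)*(1 + 66)) = 3*(-299 - ½*(-22)*67) = 3*(-299 + 737) = 3*438 = 1314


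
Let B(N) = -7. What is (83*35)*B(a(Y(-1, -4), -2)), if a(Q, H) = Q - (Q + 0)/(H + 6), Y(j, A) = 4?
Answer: -20335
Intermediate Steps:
a(Q, H) = Q - Q/(6 + H)
(83*35)*B(a(Y(-1, -4), -2)) = (83*35)*(-7) = 2905*(-7) = -20335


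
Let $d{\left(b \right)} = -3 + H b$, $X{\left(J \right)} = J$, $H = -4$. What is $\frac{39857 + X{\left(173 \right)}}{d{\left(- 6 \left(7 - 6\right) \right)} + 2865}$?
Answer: $\frac{20015}{1443} \approx 13.87$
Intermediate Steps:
$d{\left(b \right)} = -3 - 4 b$
$\frac{39857 + X{\left(173 \right)}}{d{\left(- 6 \left(7 - 6\right) \right)} + 2865} = \frac{39857 + 173}{\left(-3 - 4 \left(- 6 \left(7 - 6\right)\right)\right) + 2865} = \frac{40030}{\left(-3 - 4 \left(\left(-6\right) 1\right)\right) + 2865} = \frac{40030}{\left(-3 - -24\right) + 2865} = \frac{40030}{\left(-3 + 24\right) + 2865} = \frac{40030}{21 + 2865} = \frac{40030}{2886} = 40030 \cdot \frac{1}{2886} = \frac{20015}{1443}$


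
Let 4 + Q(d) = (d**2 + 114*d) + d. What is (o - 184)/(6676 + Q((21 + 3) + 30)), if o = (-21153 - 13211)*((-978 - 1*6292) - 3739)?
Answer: 63052182/2633 ≈ 23947.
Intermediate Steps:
o = 378313276 (o = -34364*((-978 - 6292) - 3739) = -34364*(-7270 - 3739) = -34364*(-11009) = 378313276)
Q(d) = -4 + d**2 + 115*d (Q(d) = -4 + ((d**2 + 114*d) + d) = -4 + (d**2 + 115*d) = -4 + d**2 + 115*d)
(o - 184)/(6676 + Q((21 + 3) + 30)) = (378313276 - 184)/(6676 + (-4 + ((21 + 3) + 30)**2 + 115*((21 + 3) + 30))) = 378313092/(6676 + (-4 + (24 + 30)**2 + 115*(24 + 30))) = 378313092/(6676 + (-4 + 54**2 + 115*54)) = 378313092/(6676 + (-4 + 2916 + 6210)) = 378313092/(6676 + 9122) = 378313092/15798 = 378313092*(1/15798) = 63052182/2633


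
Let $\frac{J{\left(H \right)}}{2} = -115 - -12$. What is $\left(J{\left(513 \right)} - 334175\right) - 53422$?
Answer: $-387803$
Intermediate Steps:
$J{\left(H \right)} = -206$ ($J{\left(H \right)} = 2 \left(-115 - -12\right) = 2 \left(-115 + 12\right) = 2 \left(-103\right) = -206$)
$\left(J{\left(513 \right)} - 334175\right) - 53422 = \left(-206 - 334175\right) - 53422 = -334381 - 53422 = -387803$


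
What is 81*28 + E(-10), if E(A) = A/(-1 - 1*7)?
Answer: 9077/4 ≈ 2269.3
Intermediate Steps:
E(A) = -A/8 (E(A) = A/(-1 - 7) = A/(-8) = A*(-1/8) = -A/8)
81*28 + E(-10) = 81*28 - 1/8*(-10) = 2268 + 5/4 = 9077/4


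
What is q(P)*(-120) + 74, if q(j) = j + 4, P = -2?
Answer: -166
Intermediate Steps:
q(j) = 4 + j
q(P)*(-120) + 74 = (4 - 2)*(-120) + 74 = 2*(-120) + 74 = -240 + 74 = -166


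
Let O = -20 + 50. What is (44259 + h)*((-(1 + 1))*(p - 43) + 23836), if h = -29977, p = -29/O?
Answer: 5125224238/15 ≈ 3.4168e+8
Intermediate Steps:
O = 30
p = -29/30 ≈ -0.96667
(44259 + h)*((-(1 + 1))*(p - 43) + 23836) = (44259 - 29977)*((-(1 + 1))*(-29/30 - 43) + 23836) = 14282*(-1*2*(-1319/30) + 23836) = 14282*(-2*(-1319/30) + 23836) = 14282*(1319/15 + 23836) = 14282*(358859/15) = 5125224238/15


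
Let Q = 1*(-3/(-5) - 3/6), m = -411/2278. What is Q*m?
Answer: -411/22780 ≈ -0.018042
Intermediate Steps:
m = -411/2278 (m = -411*1/2278 = -411/2278 ≈ -0.18042)
Q = ⅒ (Q = 1*(-3*(-⅕) - 3*⅙) = 1*(⅗ - ½) = 1*(⅒) = ⅒ ≈ 0.10000)
Q*m = (⅒)*(-411/2278) = -411/22780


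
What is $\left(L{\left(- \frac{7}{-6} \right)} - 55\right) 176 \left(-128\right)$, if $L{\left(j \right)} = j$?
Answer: $\frac{3638272}{3} \approx 1.2128 \cdot 10^{6}$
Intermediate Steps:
$\left(L{\left(- \frac{7}{-6} \right)} - 55\right) 176 \left(-128\right) = \left(- \frac{7}{-6} - 55\right) 176 \left(-128\right) = \left(\left(-7\right) \left(- \frac{1}{6}\right) - 55\right) 176 \left(-128\right) = \left(\frac{7}{6} - 55\right) 176 \left(-128\right) = \left(- \frac{323}{6}\right) 176 \left(-128\right) = \left(- \frac{28424}{3}\right) \left(-128\right) = \frac{3638272}{3}$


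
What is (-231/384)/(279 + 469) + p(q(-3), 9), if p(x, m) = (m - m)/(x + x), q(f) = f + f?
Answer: -7/8704 ≈ -0.00080423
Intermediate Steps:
q(f) = 2*f
p(x, m) = 0 (p(x, m) = 0/((2*x)) = 0*(1/(2*x)) = 0)
(-231/384)/(279 + 469) + p(q(-3), 9) = (-231/384)/(279 + 469) + 0 = -231*1/384/748 + 0 = -77/128*1/748 + 0 = -7/8704 + 0 = -7/8704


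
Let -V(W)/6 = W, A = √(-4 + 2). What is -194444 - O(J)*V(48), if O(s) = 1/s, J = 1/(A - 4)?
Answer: -195596 + 288*I*√2 ≈ -1.956e+5 + 407.29*I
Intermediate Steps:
A = I*√2 (A = √(-2) = I*√2 ≈ 1.4142*I)
V(W) = -6*W
J = 1/(-4 + I*√2) (J = 1/(I*√2 - 4) = 1/(-4 + I*√2) ≈ -0.22222 - 0.078567*I)
-194444 - O(J)*V(48) = -194444 - (-6*48)/(-2/9 - I*√2/18) = -194444 - (-288)/(-2/9 - I*√2/18) = -194444 + 288/(-2/9 - I*√2/18)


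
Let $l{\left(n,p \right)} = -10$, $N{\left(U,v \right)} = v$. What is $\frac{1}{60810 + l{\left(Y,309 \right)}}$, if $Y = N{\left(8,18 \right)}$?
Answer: $\frac{1}{60800} \approx 1.6447 \cdot 10^{-5}$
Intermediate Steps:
$Y = 18$
$\frac{1}{60810 + l{\left(Y,309 \right)}} = \frac{1}{60810 - 10} = \frac{1}{60800}$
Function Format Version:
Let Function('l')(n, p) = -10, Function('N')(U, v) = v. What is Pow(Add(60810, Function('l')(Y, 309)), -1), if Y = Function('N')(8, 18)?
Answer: Rational(1, 60800) ≈ 1.6447e-5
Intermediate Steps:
Y = 18
Pow(Add(60810, Function('l')(Y, 309)), -1) = Pow(Add(60810, -10), -1) = Pow(60800, -1) = Rational(1, 60800)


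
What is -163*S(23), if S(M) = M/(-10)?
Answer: 3749/10 ≈ 374.90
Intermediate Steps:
S(M) = -M/10 (S(M) = M*(-⅒) = -M/10)
-163*S(23) = -(-163)*23/10 = -163*(-23/10) = 3749/10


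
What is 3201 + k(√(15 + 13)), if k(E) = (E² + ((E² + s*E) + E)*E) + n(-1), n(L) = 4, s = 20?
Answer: 3821 + 56*√7 ≈ 3969.2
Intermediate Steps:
k(E) = 4 + E² + E*(E² + 21*E) (k(E) = (E² + ((E² + 20*E) + E)*E) + 4 = (E² + (E² + 21*E)*E) + 4 = (E² + E*(E² + 21*E)) + 4 = 4 + E² + E*(E² + 21*E))
3201 + k(√(15 + 13)) = 3201 + (4 + (√(15 + 13))³ + 22*(√(15 + 13))²) = 3201 + (4 + (√28)³ + 22*(√28)²) = 3201 + (4 + (2*√7)³ + 22*(2*√7)²) = 3201 + (4 + 56*√7 + 22*28) = 3201 + (4 + 56*√7 + 616) = 3201 + (620 + 56*√7) = 3821 + 56*√7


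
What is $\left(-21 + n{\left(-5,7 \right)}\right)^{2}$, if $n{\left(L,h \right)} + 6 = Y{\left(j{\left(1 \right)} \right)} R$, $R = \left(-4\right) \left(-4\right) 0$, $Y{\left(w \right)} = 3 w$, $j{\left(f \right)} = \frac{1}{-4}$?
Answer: $729$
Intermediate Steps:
$j{\left(f \right)} = - \frac{1}{4}$
$R = 0$ ($R = 16 \cdot 0 = 0$)
$n{\left(L,h \right)} = -6$ ($n{\left(L,h \right)} = -6 + 3 \left(- \frac{1}{4}\right) 0 = -6 - 0 = -6 + 0 = -6$)
$\left(-21 + n{\left(-5,7 \right)}\right)^{2} = \left(-21 - 6\right)^{2} = \left(-27\right)^{2} = 729$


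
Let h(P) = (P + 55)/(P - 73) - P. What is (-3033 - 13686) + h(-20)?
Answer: -1553042/93 ≈ -16699.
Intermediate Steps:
h(P) = -P + (55 + P)/(-73 + P) (h(P) = (55 + P)/(-73 + P) - P = -P + (55 + P)/(-73 + P))
(-3033 - 13686) + h(-20) = (-3033 - 13686) + (55 - 1*(-20)² + 74*(-20))/(-73 - 20) = -16719 + (55 - 1*400 - 1480)/(-93) = -16719 - (55 - 400 - 1480)/93 = -16719 - 1/93*(-1825) = -16719 + 1825/93 = -1553042/93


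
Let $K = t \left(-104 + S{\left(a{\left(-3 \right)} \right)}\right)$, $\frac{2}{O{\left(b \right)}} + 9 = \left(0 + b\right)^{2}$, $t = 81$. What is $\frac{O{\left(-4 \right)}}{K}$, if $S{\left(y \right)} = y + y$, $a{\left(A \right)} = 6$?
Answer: $- \frac{1}{26082} \approx -3.8341 \cdot 10^{-5}$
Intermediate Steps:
$S{\left(y \right)} = 2 y$
$O{\left(b \right)} = \frac{2}{-9 + b^{2}}$ ($O{\left(b \right)} = \frac{2}{-9 + \left(0 + b\right)^{2}} = \frac{2}{-9 + b^{2}}$)
$K = -7452$ ($K = 81 \left(-104 + 2 \cdot 6\right) = 81 \left(-104 + 12\right) = 81 \left(-92\right) = -7452$)
$\frac{O{\left(-4 \right)}}{K} = \frac{2 \frac{1}{-9 + \left(-4\right)^{2}}}{-7452} = \frac{2}{-9 + 16} \left(- \frac{1}{7452}\right) = \frac{2}{7} \left(- \frac{1}{7452}\right) = - \frac{1}{26082}$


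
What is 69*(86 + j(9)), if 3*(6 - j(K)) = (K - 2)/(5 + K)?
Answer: 12673/2 ≈ 6336.5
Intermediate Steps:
j(K) = 6 - (-2 + K)/(3*(5 + K)) (j(K) = 6 - (K - 2)/(3*(5 + K)) = 6 - (-2 + K)/(3*(5 + K)))
69*(86 + j(9)) = 69*(86 + (92 + 17*9)/(3*(5 + 9))) = 69*(86 + (⅓)*(92 + 153)/14) = 69*(86 + (⅓)*(1/14)*245) = 69*(86 + 35/6) = 69*(551/6) = 12673/2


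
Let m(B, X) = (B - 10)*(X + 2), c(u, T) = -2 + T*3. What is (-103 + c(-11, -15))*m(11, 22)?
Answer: -3600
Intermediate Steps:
c(u, T) = -2 + 3*T
m(B, X) = (-10 + B)*(2 + X)
(-103 + c(-11, -15))*m(11, 22) = (-103 + (-2 + 3*(-15)))*(-20 - 10*22 + 2*11 + 11*22) = (-103 + (-2 - 45))*(-20 - 220 + 22 + 242) = (-103 - 47)*24 = -150*24 = -3600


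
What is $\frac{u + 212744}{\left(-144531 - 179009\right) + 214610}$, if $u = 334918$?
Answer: $- \frac{91277}{18155} \approx -5.0276$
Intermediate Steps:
$\frac{u + 212744}{\left(-144531 - 179009\right) + 214610} = \frac{334918 + 212744}{\left(-144531 - 179009\right) + 214610} = \frac{547662}{-323540 + 214610} = \frac{547662}{-108930} = 547662 \left(- \frac{1}{108930}\right) = - \frac{91277}{18155}$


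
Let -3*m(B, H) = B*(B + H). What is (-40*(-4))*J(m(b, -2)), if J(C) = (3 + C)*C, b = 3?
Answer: -320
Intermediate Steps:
m(B, H) = -B*(B + H)/3
J(C) = C*(3 + C)
(-40*(-4))*J(m(b, -2)) = (-40*(-4))*((-⅓*3*(3 - 2))*(3 - ⅓*3*(3 - 2))) = 160*((-⅓*3*1)*(3 - ⅓*3*1)) = 160*(-(3 - 1)) = 160*(-1*2) = 160*(-2) = -320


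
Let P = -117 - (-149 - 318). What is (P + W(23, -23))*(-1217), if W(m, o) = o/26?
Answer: -11046709/26 ≈ -4.2487e+5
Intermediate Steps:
P = 350 (P = -117 - 1*(-467) = -117 + 467 = 350)
W(m, o) = o/26 (W(m, o) = o*(1/26) = o/26)
(P + W(23, -23))*(-1217) = (350 + (1/26)*(-23))*(-1217) = (350 - 23/26)*(-1217) = (9077/26)*(-1217) = -11046709/26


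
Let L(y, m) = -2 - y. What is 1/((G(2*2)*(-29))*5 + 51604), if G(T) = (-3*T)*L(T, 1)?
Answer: 1/41164 ≈ 2.4293e-5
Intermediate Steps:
G(T) = -3*T*(-2 - T) (G(T) = (-3*T)*(-2 - T) = -3*T*(-2 - T))
1/((G(2*2)*(-29))*5 + 51604) = 1/(((3*(2*2)*(2 + 2*2))*(-29))*5 + 51604) = 1/(((3*4*(2 + 4))*(-29))*5 + 51604) = 1/(((3*4*6)*(-29))*5 + 51604) = 1/((72*(-29))*5 + 51604) = 1/(-2088*5 + 51604) = 1/(-10440 + 51604) = 1/41164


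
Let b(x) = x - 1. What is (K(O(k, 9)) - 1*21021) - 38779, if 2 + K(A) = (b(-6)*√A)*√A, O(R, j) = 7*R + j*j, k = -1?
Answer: -60320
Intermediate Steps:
b(x) = -1 + x
O(R, j) = j² + 7*R (O(R, j) = 7*R + j² = j² + 7*R)
K(A) = -2 - 7*A (K(A) = -2 + ((-1 - 6)*√A)*√A = -2 + (-7*√A)*√A = -2 - 7*A)
(K(O(k, 9)) - 1*21021) - 38779 = ((-2 - 7*(9² + 7*(-1))) - 1*21021) - 38779 = ((-2 - 7*(81 - 7)) - 21021) - 38779 = ((-2 - 7*74) - 21021) - 38779 = ((-2 - 518) - 21021) - 38779 = (-520 - 21021) - 38779 = -21541 - 38779 = -60320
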